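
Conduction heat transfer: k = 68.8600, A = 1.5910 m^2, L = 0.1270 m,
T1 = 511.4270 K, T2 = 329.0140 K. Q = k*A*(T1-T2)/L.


dT = 182.4130 K
Q = 68.8600 * 1.5910 * 182.4130 / 0.1270 = 157358.1579 W

157358.1579 W


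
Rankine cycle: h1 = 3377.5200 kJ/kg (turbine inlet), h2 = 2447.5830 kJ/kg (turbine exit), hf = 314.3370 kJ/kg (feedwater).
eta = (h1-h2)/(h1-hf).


W = 929.9370 kJ/kg
Q_in = 3063.1830 kJ/kg
eta = 0.3036 = 30.3585%

eta = 30.3585%


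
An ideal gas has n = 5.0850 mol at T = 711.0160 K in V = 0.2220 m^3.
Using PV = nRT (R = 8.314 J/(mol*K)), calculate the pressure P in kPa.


P = nRT/V = 5.0850 * 8.314 * 711.0160 / 0.2220
= 30059.4030 / 0.2220 = 135402.7163 Pa = 135.4027 kPa

135.4027 kPa


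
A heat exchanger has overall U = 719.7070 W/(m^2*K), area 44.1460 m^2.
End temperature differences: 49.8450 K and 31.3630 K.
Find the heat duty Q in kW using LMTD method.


LMTD = 39.8930 K
Q = 719.7070 * 44.1460 * 39.8930 = 1267487.6827 W = 1267.4877 kW

1267.4877 kW


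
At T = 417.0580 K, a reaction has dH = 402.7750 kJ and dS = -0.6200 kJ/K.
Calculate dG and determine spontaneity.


T*dS = 417.0580 * -0.6200 = -258.5760 kJ
dG = 402.7750 + 258.5760 = 661.3510 kJ (non-spontaneous)

dG = 661.3510 kJ, non-spontaneous


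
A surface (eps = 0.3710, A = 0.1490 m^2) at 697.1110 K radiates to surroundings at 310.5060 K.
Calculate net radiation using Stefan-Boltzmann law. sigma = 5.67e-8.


T^4 = 2.3616e+11
Tsurr^4 = 9.2957e+09
Q = 0.3710 * 5.67e-8 * 0.1490 * 2.2687e+11 = 711.0677 W

711.0677 W


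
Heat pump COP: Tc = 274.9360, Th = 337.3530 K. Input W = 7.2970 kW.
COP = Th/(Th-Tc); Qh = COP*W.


COP = 337.3530 / 62.4170 = 5.4048
Qh = 5.4048 * 7.2970 = 39.4390 kW

COP = 5.4048, Qh = 39.4390 kW


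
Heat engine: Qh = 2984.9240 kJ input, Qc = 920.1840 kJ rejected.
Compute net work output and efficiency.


W = 2984.9240 - 920.1840 = 2064.7400 kJ
eta = 2064.7400 / 2984.9240 = 0.6917 = 69.1723%

W = 2064.7400 kJ, eta = 69.1723%


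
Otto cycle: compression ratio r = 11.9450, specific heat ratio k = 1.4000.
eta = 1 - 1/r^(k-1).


r^(k-1) = 2.6970
eta = 1 - 1/2.6970 = 0.6292 = 62.9212%

62.9212%


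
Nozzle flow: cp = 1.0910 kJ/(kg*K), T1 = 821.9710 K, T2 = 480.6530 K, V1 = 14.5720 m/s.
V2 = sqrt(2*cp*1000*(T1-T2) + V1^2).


dT = 341.3180 K
2*cp*1000*dT = 744755.8760
V1^2 = 212.3432
V2 = sqrt(744968.2192) = 863.1154 m/s

863.1154 m/s


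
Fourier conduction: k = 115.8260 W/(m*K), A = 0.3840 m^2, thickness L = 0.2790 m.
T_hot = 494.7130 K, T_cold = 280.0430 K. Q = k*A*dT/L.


dT = 214.6700 K
Q = 115.8260 * 0.3840 * 214.6700 / 0.2790 = 34221.9251 W

34221.9251 W


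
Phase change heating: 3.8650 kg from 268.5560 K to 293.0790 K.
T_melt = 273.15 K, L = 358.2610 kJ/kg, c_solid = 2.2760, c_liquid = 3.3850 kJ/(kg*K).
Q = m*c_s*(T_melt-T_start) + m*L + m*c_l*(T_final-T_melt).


Q1 (sensible, solid) = 3.8650 * 2.2760 * 4.5940 = 40.4122 kJ
Q2 (latent) = 3.8650 * 358.2610 = 1384.6788 kJ
Q3 (sensible, liquid) = 3.8650 * 3.3850 * 19.9290 = 260.7316 kJ
Q_total = 1685.8226 kJ

1685.8226 kJ


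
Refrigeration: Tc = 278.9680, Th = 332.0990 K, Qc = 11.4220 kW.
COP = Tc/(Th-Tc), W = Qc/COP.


COP = 278.9680 / 53.1310 = 5.2506
W = 11.4220 / 5.2506 = 2.1754 kW

COP = 5.2506, W = 2.1754 kW


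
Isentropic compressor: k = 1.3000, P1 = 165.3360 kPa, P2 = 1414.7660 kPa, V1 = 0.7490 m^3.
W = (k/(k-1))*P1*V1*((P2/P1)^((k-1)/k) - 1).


(k-1)/k = 0.2308
(P2/P1)^exp = 1.6412
W = 4.3333 * 165.3360 * 0.7490 * (1.6412 - 1) = 344.0612 kJ

344.0612 kJ


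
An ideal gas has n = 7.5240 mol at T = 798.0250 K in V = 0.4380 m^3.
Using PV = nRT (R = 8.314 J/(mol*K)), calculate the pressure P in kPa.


P = nRT/V = 7.5240 * 8.314 * 798.0250 / 0.4380
= 49920.0836 / 0.4380 = 113972.7936 Pa = 113.9728 kPa

113.9728 kPa


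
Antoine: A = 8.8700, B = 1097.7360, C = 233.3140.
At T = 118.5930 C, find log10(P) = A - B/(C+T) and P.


C+T = 351.9070
B/(C+T) = 3.1194
log10(P) = 8.8700 - 3.1194 = 5.7506
P = 10^5.7506 = 563128.6983 mmHg

563128.6983 mmHg


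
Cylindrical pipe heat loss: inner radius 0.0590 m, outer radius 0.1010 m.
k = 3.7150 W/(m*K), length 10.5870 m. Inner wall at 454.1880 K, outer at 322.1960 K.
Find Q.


dT = 131.9920 K
ln(ro/ri) = 0.5376
Q = 2*pi*3.7150*10.5870*131.9920 / 0.5376 = 60675.5363 W

60675.5363 W


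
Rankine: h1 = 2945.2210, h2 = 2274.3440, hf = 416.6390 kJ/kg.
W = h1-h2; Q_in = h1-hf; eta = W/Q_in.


W = 670.8770 kJ/kg
Q_in = 2528.5820 kJ/kg
eta = 0.2653 = 26.5317%

eta = 26.5317%


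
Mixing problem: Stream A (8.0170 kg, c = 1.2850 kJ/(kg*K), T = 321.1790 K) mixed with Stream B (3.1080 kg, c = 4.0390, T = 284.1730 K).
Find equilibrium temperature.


num = 6876.0202
den = 22.8551
Tf = 300.8533 K

300.8533 K


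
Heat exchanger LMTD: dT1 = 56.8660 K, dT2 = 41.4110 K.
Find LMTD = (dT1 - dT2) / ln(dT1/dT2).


dT1/dT2 = 1.3732
ln(dT1/dT2) = 0.3172
LMTD = 15.4550 / 0.3172 = 48.7307 K

48.7307 K


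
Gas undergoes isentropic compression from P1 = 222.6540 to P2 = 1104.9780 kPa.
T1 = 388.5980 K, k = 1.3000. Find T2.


(k-1)/k = 0.2308
(P2/P1)^exp = 1.4473
T2 = 388.5980 * 1.4473 = 562.4087 K

562.4087 K


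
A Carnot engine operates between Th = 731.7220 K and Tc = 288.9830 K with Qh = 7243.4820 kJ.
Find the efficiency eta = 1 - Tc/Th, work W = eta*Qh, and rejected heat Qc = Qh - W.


eta = 1 - 288.9830/731.7220 = 0.6051
W = 0.6051 * 7243.4820 = 4382.7738 kJ
Qc = 7243.4820 - 4382.7738 = 2860.7082 kJ

eta = 60.5064%, W = 4382.7738 kJ, Qc = 2860.7082 kJ


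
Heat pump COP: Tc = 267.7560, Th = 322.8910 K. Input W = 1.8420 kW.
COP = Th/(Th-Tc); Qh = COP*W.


COP = 322.8910 / 55.1350 = 5.8564
Qh = 5.8564 * 1.8420 = 10.7874 kW

COP = 5.8564, Qh = 10.7874 kW


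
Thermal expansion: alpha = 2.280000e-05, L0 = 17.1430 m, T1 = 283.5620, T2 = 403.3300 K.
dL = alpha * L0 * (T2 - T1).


dT = 119.7680 K
dL = 2.280000e-05 * 17.1430 * 119.7680 = 0.046813 m
L_final = 17.189813 m

dL = 0.046813 m


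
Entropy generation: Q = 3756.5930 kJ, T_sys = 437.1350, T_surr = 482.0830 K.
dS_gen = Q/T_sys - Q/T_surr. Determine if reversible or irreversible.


dS_sys = 3756.5930/437.1350 = 8.5937 kJ/K
dS_surr = -3756.5930/482.0830 = -7.7924 kJ/K
dS_gen = 8.5937 - 7.7924 = 0.8012 kJ/K (irreversible)

dS_gen = 0.8012 kJ/K, irreversible


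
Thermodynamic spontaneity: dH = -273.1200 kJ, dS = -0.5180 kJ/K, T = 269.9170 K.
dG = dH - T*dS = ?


T*dS = 269.9170 * -0.5180 = -139.8170 kJ
dG = -273.1200 + 139.8170 = -133.3030 kJ (spontaneous)

dG = -133.3030 kJ, spontaneous


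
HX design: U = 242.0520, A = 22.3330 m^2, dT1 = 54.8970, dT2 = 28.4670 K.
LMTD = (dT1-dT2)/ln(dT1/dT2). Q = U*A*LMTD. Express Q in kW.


LMTD = 40.2459 K
Q = 242.0520 * 22.3330 * 40.2459 = 217559.0590 W = 217.5591 kW

217.5591 kW


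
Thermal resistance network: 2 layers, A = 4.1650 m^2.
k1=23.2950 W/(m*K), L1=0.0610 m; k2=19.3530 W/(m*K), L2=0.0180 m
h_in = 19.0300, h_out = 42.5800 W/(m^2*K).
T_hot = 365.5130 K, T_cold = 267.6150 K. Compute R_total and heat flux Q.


R_conv_in = 1/(19.0300*4.1650) = 0.0126
R_1 = 0.0610/(23.2950*4.1650) = 0.0006
R_2 = 0.0180/(19.3530*4.1650) = 0.0002
R_conv_out = 1/(42.5800*4.1650) = 0.0056
R_total = 0.0191 K/W
Q = 97.8980 / 0.0191 = 5123.5540 W

R_total = 0.0191 K/W, Q = 5123.5540 W


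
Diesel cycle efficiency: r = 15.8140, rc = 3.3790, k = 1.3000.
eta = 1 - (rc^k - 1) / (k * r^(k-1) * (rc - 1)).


r^(k-1) = 2.2894
rc^k = 4.8688
eta = 0.4536 = 45.3576%

45.3576%


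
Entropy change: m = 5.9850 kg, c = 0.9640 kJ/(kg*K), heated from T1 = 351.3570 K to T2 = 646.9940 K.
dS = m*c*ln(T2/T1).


T2/T1 = 1.8414
ln(T2/T1) = 0.6105
dS = 5.9850 * 0.9640 * 0.6105 = 3.5225 kJ/K

3.5225 kJ/K


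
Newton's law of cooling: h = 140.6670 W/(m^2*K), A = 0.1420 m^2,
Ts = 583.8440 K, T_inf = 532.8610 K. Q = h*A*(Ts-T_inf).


dT = 50.9830 K
Q = 140.6670 * 0.1420 * 50.9830 = 1018.3708 W

1018.3708 W


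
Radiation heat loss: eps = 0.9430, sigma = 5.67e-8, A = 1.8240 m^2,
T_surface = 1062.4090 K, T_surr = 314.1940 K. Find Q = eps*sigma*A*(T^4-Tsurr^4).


T^4 = 1.2740e+12
Tsurr^4 = 9.7452e+09
Q = 0.9430 * 5.67e-8 * 1.8240 * 1.2642e+12 = 123296.7724 W

123296.7724 W


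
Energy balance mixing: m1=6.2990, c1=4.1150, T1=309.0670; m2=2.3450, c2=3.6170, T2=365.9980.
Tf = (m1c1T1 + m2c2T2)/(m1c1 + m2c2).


num = 11115.4813
den = 34.4023
Tf = 323.1033 K

323.1033 K


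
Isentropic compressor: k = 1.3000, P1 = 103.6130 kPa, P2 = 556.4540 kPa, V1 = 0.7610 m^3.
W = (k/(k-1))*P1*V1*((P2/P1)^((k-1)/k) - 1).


(k-1)/k = 0.2308
(P2/P1)^exp = 1.4739
W = 4.3333 * 103.6130 * 0.7610 * (1.4739 - 1) = 161.9192 kJ

161.9192 kJ


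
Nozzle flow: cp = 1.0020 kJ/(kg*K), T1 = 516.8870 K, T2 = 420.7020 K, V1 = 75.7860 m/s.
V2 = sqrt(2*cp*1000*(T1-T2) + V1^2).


dT = 96.1850 K
2*cp*1000*dT = 192754.7400
V1^2 = 5743.5178
V2 = sqrt(198498.2578) = 445.5314 m/s

445.5314 m/s


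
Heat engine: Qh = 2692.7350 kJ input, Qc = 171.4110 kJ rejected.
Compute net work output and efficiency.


W = 2692.7350 - 171.4110 = 2521.3240 kJ
eta = 2521.3240 / 2692.7350 = 0.9363 = 93.6343%

W = 2521.3240 kJ, eta = 93.6343%


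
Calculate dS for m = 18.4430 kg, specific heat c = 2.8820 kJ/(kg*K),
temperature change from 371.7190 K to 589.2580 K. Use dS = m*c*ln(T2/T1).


T2/T1 = 1.5852
ln(T2/T1) = 0.4607
dS = 18.4430 * 2.8820 * 0.4607 = 24.4888 kJ/K

24.4888 kJ/K


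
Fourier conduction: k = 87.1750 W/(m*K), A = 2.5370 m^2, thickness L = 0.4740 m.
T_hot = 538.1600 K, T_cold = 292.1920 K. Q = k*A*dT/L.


dT = 245.9680 K
Q = 87.1750 * 2.5370 * 245.9680 / 0.4740 = 114765.8537 W

114765.8537 W


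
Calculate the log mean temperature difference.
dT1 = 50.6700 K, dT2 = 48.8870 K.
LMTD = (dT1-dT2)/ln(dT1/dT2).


dT1/dT2 = 1.0365
ln(dT1/dT2) = 0.0358
LMTD = 1.7830 / 0.0358 = 49.7732 K

49.7732 K


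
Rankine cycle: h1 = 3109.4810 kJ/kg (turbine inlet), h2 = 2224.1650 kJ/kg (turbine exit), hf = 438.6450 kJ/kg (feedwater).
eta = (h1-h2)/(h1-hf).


W = 885.3160 kJ/kg
Q_in = 2670.8360 kJ/kg
eta = 0.3315 = 33.1475%

eta = 33.1475%


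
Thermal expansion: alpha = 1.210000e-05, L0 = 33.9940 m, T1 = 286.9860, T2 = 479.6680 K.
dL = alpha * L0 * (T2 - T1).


dT = 192.6820 K
dL = 1.210000e-05 * 33.9940 * 192.6820 = 0.079255 m
L_final = 34.073255 m

dL = 0.079255 m


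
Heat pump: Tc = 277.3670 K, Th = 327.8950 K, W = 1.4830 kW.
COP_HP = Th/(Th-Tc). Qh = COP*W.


COP = 327.8950 / 50.5280 = 6.4894
Qh = 6.4894 * 1.4830 = 9.6237 kW

COP = 6.4894, Qh = 9.6237 kW


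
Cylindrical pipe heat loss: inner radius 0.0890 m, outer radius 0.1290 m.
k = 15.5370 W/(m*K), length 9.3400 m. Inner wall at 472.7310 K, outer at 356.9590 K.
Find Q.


dT = 115.7720 K
ln(ro/ri) = 0.3712
Q = 2*pi*15.5370*9.3400*115.7720 / 0.3712 = 284392.0937 W

284392.0937 W


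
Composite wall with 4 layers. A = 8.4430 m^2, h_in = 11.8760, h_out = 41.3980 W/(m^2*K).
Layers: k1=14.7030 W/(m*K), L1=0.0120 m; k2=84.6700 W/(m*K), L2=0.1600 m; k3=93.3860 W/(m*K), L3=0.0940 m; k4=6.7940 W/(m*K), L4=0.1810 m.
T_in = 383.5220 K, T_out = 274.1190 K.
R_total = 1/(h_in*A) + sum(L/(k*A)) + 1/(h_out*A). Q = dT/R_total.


R_conv_in = 1/(11.8760*8.4430) = 0.0100
R_1 = 0.0120/(14.7030*8.4430) = 9.6667e-05
R_2 = 0.1600/(84.6700*8.4430) = 0.0002
R_3 = 0.0940/(93.3860*8.4430) = 0.0001
R_4 = 0.1810/(6.7940*8.4430) = 0.0032
R_conv_out = 1/(41.3980*8.4430) = 0.0029
R_total = 0.0164 K/W
Q = 109.4030 / 0.0164 = 6659.0086 W

R_total = 0.0164 K/W, Q = 6659.0086 W


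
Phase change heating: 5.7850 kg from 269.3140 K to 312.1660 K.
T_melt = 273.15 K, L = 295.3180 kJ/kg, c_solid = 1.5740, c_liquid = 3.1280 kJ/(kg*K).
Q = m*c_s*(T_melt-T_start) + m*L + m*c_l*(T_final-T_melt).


Q1 (sensible, solid) = 5.7850 * 1.5740 * 3.8360 = 34.9290 kJ
Q2 (latent) = 5.7850 * 295.3180 = 1708.4146 kJ
Q3 (sensible, liquid) = 5.7850 * 3.1280 * 39.0160 = 706.0132 kJ
Q_total = 2449.3569 kJ

2449.3569 kJ


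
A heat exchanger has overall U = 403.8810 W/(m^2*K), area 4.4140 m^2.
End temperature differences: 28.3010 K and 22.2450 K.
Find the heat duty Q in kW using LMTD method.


LMTD = 25.1516 K
Q = 403.8810 * 4.4140 * 25.1516 = 44838.5369 W = 44.8385 kW

44.8385 kW


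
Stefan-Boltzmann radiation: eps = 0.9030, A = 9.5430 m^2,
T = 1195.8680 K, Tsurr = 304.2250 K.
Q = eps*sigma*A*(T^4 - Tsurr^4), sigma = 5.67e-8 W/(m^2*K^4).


T^4 = 2.0452e+12
Tsurr^4 = 8.5660e+09
Q = 0.9030 * 5.67e-8 * 9.5430 * 2.0366e+12 = 995098.1064 W

995098.1064 W


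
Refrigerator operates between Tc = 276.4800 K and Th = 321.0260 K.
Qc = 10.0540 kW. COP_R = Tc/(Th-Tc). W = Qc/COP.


COP = 276.4800 / 44.5460 = 6.2066
W = 10.0540 / 6.2066 = 1.6199 kW

COP = 6.2066, W = 1.6199 kW


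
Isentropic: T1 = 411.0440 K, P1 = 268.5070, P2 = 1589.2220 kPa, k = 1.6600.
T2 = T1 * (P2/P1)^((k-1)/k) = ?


(k-1)/k = 0.3976
(P2/P1)^exp = 2.0278
T2 = 411.0440 * 2.0278 = 833.5259 K

833.5259 K


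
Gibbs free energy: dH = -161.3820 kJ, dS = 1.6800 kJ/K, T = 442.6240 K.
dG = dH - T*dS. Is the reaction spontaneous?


T*dS = 442.6240 * 1.6800 = 743.6083 kJ
dG = -161.3820 - 743.6083 = -904.9903 kJ (spontaneous)

dG = -904.9903 kJ, spontaneous


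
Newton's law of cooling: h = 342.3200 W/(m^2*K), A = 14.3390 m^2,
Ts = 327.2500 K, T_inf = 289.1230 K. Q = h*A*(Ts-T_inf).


dT = 38.1270 K
Q = 342.3200 * 14.3390 * 38.1270 = 187147.3891 W

187147.3891 W


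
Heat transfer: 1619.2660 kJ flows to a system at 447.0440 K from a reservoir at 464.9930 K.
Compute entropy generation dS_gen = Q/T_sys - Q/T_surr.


dS_sys = 1619.2660/447.0440 = 3.6222 kJ/K
dS_surr = -1619.2660/464.9930 = -3.4823 kJ/K
dS_gen = 3.6222 - 3.4823 = 0.1398 kJ/K (irreversible)

dS_gen = 0.1398 kJ/K, irreversible


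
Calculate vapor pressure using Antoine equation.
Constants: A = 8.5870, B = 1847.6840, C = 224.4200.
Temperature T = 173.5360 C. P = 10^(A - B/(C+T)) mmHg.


C+T = 397.9560
B/(C+T) = 4.6429
log10(P) = 8.5870 - 4.6429 = 3.9441
P = 10^3.9441 = 8791.5328 mmHg

8791.5328 mmHg


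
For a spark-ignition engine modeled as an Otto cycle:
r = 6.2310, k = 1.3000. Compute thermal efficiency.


r^(k-1) = 1.7313
eta = 1 - 1/1.7313 = 0.4224 = 42.2393%

42.2393%


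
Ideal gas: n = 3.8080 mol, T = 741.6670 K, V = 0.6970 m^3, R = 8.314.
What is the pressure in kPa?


P = nRT/V = 3.8080 * 8.314 * 741.6670 / 0.6970
= 23480.9636 / 0.6970 = 33688.6135 Pa = 33.6886 kPa

33.6886 kPa


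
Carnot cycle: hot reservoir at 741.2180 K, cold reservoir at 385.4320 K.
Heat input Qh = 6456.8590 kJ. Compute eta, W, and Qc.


eta = 1 - 385.4320/741.2180 = 0.4800
W = 0.4800 * 6456.8590 = 3099.3042 kJ
Qc = 6456.8590 - 3099.3042 = 3357.5548 kJ

eta = 48.0002%, W = 3099.3042 kJ, Qc = 3357.5548 kJ


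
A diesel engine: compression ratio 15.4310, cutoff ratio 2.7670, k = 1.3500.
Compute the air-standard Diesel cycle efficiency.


r^(k-1) = 2.6058
rc^k = 3.9510
eta = 0.5252 = 52.5247%

52.5247%


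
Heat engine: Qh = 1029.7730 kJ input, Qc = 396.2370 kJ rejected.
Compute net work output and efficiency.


W = 1029.7730 - 396.2370 = 633.5360 kJ
eta = 633.5360 / 1029.7730 = 0.6152 = 61.5219%

W = 633.5360 kJ, eta = 61.5219%


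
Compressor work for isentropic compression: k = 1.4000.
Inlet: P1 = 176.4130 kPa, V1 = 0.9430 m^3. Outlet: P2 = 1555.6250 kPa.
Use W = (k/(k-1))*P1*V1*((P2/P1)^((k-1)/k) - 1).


(k-1)/k = 0.2857
(P2/P1)^exp = 1.8625
W = 3.5000 * 176.4130 * 0.9430 * (1.8625 - 1) = 502.2182 kJ

502.2182 kJ


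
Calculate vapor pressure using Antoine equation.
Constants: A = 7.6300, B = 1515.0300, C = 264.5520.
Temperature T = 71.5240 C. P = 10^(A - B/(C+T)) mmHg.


C+T = 336.0760
B/(C+T) = 4.5080
log10(P) = 7.6300 - 4.5080 = 3.1220
P = 10^3.1220 = 1324.3471 mmHg

1324.3471 mmHg


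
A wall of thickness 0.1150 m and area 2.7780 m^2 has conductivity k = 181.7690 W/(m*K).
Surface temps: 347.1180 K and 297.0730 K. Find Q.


dT = 50.0450 K
Q = 181.7690 * 2.7780 * 50.0450 / 0.1150 = 219742.9308 W

219742.9308 W


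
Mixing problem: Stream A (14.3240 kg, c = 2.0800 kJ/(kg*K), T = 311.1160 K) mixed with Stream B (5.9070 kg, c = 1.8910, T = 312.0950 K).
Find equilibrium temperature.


num = 12755.5091
den = 40.9641
Tf = 311.3830 K

311.3830 K


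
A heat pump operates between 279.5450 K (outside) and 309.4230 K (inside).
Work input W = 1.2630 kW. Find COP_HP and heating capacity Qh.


COP = 309.4230 / 29.8780 = 10.3562
Qh = 10.3562 * 1.2630 = 13.0799 kW

COP = 10.3562, Qh = 13.0799 kW


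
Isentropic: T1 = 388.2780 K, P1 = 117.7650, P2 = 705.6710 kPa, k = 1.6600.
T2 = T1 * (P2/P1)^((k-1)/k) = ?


(k-1)/k = 0.3976
(P2/P1)^exp = 2.0378
T2 = 388.2780 * 2.0378 = 791.2314 K

791.2314 K


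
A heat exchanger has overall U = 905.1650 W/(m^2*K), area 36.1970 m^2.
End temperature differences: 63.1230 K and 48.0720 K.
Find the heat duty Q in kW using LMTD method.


LMTD = 55.2563 K
Q = 905.1650 * 36.1970 * 55.2563 = 1810431.0663 W = 1810.4311 kW

1810.4311 kW


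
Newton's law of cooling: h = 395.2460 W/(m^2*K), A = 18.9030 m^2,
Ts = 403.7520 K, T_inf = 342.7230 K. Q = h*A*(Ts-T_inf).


dT = 61.0290 K
Q = 395.2460 * 18.9030 * 61.0290 = 455968.1121 W

455968.1121 W


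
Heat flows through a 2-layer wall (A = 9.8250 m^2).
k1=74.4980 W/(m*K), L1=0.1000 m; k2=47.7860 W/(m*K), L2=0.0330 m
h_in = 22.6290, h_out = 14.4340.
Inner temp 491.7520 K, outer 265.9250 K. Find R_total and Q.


R_conv_in = 1/(22.6290*9.8250) = 0.0045
R_1 = 0.1000/(74.4980*9.8250) = 0.0001
R_2 = 0.0330/(47.7860*9.8250) = 7.0288e-05
R_conv_out = 1/(14.4340*9.8250) = 0.0071
R_total = 0.0118 K/W
Q = 225.8270 / 0.0118 = 19209.1535 W

R_total = 0.0118 K/W, Q = 19209.1535 W


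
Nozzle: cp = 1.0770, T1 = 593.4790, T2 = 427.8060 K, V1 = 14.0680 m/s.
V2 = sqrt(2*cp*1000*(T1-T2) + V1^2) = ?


dT = 165.6730 K
2*cp*1000*dT = 356859.6420
V1^2 = 197.9086
V2 = sqrt(357057.5506) = 597.5429 m/s

597.5429 m/s


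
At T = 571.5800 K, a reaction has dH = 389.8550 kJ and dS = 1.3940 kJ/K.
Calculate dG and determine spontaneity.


T*dS = 571.5800 * 1.3940 = 796.7825 kJ
dG = 389.8550 - 796.7825 = -406.9275 kJ (spontaneous)

dG = -406.9275 kJ, spontaneous


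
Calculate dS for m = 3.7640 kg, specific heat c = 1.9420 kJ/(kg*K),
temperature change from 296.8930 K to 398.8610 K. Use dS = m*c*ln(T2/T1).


T2/T1 = 1.3435
ln(T2/T1) = 0.2952
dS = 3.7640 * 1.9420 * 0.2952 = 2.1581 kJ/K

2.1581 kJ/K


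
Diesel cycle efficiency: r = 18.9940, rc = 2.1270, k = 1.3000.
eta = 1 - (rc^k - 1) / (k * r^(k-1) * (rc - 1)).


r^(k-1) = 2.4187
rc^k = 2.6675
eta = 0.5295 = 52.9453%

52.9453%


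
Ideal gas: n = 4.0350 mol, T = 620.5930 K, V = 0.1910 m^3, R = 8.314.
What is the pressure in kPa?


P = nRT/V = 4.0350 * 8.314 * 620.5930 / 0.1910
= 20819.0272 / 0.1910 = 109000.1422 Pa = 109.0001 kPa

109.0001 kPa


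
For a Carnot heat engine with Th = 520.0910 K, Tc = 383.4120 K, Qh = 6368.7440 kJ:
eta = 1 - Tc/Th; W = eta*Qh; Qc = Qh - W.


eta = 1 - 383.4120/520.0910 = 0.2628
W = 0.2628 * 6368.7440 = 1673.6947 kJ
Qc = 6368.7440 - 1673.6947 = 4695.0493 kJ

eta = 26.2798%, W = 1673.6947 kJ, Qc = 4695.0493 kJ


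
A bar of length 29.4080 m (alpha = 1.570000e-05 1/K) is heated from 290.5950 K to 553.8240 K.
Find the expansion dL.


dT = 263.2290 K
dL = 1.570000e-05 * 29.4080 * 263.2290 = 0.121534 m
L_final = 29.529534 m

dL = 0.121534 m


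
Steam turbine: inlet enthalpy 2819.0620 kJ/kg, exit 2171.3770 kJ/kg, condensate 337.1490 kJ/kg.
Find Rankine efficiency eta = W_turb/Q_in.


W = 647.6850 kJ/kg
Q_in = 2481.9130 kJ/kg
eta = 0.2610 = 26.0962%

eta = 26.0962%


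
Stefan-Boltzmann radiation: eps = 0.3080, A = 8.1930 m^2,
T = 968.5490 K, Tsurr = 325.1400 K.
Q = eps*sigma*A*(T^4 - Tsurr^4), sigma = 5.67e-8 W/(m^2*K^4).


T^4 = 8.8001e+11
Tsurr^4 = 1.1176e+10
Q = 0.3080 * 5.67e-8 * 8.1930 * 8.6883e+11 = 124311.8028 W

124311.8028 W


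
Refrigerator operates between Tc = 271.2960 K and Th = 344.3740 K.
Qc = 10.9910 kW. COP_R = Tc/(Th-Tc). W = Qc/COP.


COP = 271.2960 / 73.0780 = 3.7124
W = 10.9910 / 3.7124 = 2.9606 kW

COP = 3.7124, W = 2.9606 kW


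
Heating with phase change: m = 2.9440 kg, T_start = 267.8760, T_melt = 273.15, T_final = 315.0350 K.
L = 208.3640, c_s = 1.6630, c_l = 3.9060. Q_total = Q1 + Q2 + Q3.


Q1 (sensible, solid) = 2.9440 * 1.6630 * 5.2740 = 25.8208 kJ
Q2 (latent) = 2.9440 * 208.3640 = 613.4236 kJ
Q3 (sensible, liquid) = 2.9440 * 3.9060 * 41.8850 = 481.6467 kJ
Q_total = 1120.8911 kJ

1120.8911 kJ


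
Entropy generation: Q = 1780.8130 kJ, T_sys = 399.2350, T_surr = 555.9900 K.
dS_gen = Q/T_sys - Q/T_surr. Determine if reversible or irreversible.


dS_sys = 1780.8130/399.2350 = 4.4606 kJ/K
dS_surr = -1780.8130/555.9900 = -3.2030 kJ/K
dS_gen = 4.4606 - 3.2030 = 1.2576 kJ/K (irreversible)

dS_gen = 1.2576 kJ/K, irreversible


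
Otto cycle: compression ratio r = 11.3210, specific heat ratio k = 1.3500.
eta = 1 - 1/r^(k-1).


r^(k-1) = 2.3381
eta = 1 - 1/2.3381 = 0.5723 = 57.2299%

57.2299%


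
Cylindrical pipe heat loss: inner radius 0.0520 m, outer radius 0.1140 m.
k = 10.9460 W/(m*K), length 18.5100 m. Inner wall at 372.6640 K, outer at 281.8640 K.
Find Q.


dT = 90.8000 K
ln(ro/ri) = 0.7850
Q = 2*pi*10.9460*18.5100*90.8000 / 0.7850 = 147259.3804 W

147259.3804 W


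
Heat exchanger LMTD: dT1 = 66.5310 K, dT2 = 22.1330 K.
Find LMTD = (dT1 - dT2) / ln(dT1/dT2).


dT1/dT2 = 3.0060
ln(dT1/dT2) = 1.1006
LMTD = 44.3980 / 1.1006 = 40.3399 K

40.3399 K


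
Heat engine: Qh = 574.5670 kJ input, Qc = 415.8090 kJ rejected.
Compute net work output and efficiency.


W = 574.5670 - 415.8090 = 158.7580 kJ
eta = 158.7580 / 574.5670 = 0.2763 = 27.6309%

W = 158.7580 kJ, eta = 27.6309%


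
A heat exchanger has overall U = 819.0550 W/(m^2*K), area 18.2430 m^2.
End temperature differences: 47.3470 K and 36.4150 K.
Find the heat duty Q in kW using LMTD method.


LMTD = 41.6421 K
Q = 819.0550 * 18.2430 * 41.6421 = 622217.3467 W = 622.2173 kW

622.2173 kW


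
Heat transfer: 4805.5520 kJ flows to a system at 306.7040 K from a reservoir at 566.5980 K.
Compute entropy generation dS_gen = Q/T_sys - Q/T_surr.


dS_sys = 4805.5520/306.7040 = 15.6684 kJ/K
dS_surr = -4805.5520/566.5980 = -8.4814 kJ/K
dS_gen = 15.6684 - 8.4814 = 7.1870 kJ/K (irreversible)

dS_gen = 7.1870 kJ/K, irreversible


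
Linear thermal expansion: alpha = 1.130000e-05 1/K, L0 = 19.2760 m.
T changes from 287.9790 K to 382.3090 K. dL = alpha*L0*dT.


dT = 94.3300 K
dL = 1.130000e-05 * 19.2760 * 94.3300 = 0.020547 m
L_final = 19.296547 m

dL = 0.020547 m


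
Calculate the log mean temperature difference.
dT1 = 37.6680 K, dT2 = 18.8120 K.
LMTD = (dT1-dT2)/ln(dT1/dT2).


dT1/dT2 = 2.0023
ln(dT1/dT2) = 0.6943
LMTD = 18.8560 / 0.6943 = 27.1577 K

27.1577 K


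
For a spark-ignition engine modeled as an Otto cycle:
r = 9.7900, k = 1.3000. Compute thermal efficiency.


r^(k-1) = 1.9826
eta = 1 - 1/1.9826 = 0.4956 = 49.5611%

49.5611%


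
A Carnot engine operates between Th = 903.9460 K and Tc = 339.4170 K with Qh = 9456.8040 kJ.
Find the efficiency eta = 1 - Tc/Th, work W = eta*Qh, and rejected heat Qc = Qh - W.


eta = 1 - 339.4170/903.9460 = 0.6245
W = 0.6245 * 9456.8040 = 5905.9281 kJ
Qc = 9456.8040 - 5905.9281 = 3550.8759 kJ

eta = 62.4516%, W = 5905.9281 kJ, Qc = 3550.8759 kJ


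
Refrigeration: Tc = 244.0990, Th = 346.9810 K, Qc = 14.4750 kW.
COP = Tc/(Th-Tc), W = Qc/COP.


COP = 244.0990 / 102.8820 = 2.3726
W = 14.4750 / 2.3726 = 6.1009 kW

COP = 2.3726, W = 6.1009 kW


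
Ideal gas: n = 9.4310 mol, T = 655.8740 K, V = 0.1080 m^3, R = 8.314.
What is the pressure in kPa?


P = nRT/V = 9.4310 * 8.314 * 655.8740 / 0.1080
= 51426.6435 / 0.1080 = 476172.6253 Pa = 476.1726 kPa

476.1726 kPa


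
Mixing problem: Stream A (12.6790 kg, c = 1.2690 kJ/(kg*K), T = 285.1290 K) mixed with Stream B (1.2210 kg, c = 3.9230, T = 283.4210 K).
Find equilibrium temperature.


num = 5945.2079
den = 20.8796
Tf = 284.7372 K

284.7372 K


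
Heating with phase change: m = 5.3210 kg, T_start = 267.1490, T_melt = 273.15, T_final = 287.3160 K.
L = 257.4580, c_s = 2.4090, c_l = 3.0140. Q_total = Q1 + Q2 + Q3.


Q1 (sensible, solid) = 5.3210 * 2.4090 * 6.0010 = 76.9226 kJ
Q2 (latent) = 5.3210 * 257.4580 = 1369.9340 kJ
Q3 (sensible, liquid) = 5.3210 * 3.0140 * 14.1660 = 227.1871 kJ
Q_total = 1674.0437 kJ

1674.0437 kJ


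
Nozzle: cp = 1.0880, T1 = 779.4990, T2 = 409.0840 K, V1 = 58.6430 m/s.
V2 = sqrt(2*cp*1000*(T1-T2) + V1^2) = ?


dT = 370.4150 K
2*cp*1000*dT = 806023.0400
V1^2 = 3439.0014
V2 = sqrt(809462.0414) = 899.7011 m/s

899.7011 m/s


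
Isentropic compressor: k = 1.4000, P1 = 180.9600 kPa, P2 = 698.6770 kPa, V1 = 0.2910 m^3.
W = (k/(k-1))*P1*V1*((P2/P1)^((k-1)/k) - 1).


(k-1)/k = 0.2857
(P2/P1)^exp = 1.4710
W = 3.5000 * 180.9600 * 0.2910 * (1.4710 - 1) = 86.8178 kJ

86.8178 kJ


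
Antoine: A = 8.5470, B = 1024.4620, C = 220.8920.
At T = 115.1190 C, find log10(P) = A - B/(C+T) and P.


C+T = 336.0110
B/(C+T) = 3.0489
log10(P) = 8.5470 - 3.0489 = 5.4981
P = 10^5.4981 = 314851.5005 mmHg

314851.5005 mmHg


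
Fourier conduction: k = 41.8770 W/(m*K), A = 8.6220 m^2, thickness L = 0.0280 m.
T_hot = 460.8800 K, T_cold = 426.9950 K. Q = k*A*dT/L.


dT = 33.8850 K
Q = 41.8770 * 8.6220 * 33.8850 / 0.0280 = 436951.3034 W

436951.3034 W


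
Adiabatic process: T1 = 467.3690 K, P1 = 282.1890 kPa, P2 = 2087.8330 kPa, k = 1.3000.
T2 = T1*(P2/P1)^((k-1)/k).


(k-1)/k = 0.2308
(P2/P1)^exp = 1.5870
T2 = 467.3690 * 1.5870 = 741.7103 K

741.7103 K


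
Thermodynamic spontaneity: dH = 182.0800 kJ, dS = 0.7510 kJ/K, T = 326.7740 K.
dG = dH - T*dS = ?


T*dS = 326.7740 * 0.7510 = 245.4073 kJ
dG = 182.0800 - 245.4073 = -63.3273 kJ (spontaneous)

dG = -63.3273 kJ, spontaneous


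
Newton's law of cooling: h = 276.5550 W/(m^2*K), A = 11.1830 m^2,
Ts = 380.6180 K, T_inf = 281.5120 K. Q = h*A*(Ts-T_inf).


dT = 99.1060 K
Q = 276.5550 * 11.1830 * 99.1060 = 306506.5697 W

306506.5697 W


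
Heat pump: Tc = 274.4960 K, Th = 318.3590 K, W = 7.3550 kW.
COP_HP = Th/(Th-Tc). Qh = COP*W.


COP = 318.3590 / 43.8630 = 7.2580
Qh = 7.2580 * 7.3550 = 53.3828 kW

COP = 7.2580, Qh = 53.3828 kW


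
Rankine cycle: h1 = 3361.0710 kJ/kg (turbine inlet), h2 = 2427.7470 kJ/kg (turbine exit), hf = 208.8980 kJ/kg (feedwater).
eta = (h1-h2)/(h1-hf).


W = 933.3240 kJ/kg
Q_in = 3152.1730 kJ/kg
eta = 0.2961 = 29.6089%

eta = 29.6089%


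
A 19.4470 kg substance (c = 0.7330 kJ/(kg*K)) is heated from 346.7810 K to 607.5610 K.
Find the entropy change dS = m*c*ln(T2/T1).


T2/T1 = 1.7520
ln(T2/T1) = 0.5608
dS = 19.4470 * 0.7330 * 0.5608 = 7.9934 kJ/K

7.9934 kJ/K


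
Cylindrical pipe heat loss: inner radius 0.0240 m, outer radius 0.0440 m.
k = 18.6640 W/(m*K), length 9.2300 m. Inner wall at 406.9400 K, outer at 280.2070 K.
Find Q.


dT = 126.7330 K
ln(ro/ri) = 0.6061
Q = 2*pi*18.6640*9.2300*126.7330 / 0.6061 = 226311.2132 W

226311.2132 W


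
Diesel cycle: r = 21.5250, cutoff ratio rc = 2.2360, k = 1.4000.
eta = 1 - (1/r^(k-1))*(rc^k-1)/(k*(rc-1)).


r^(k-1) = 3.4133
rc^k = 3.0850
eta = 0.6470 = 64.6987%

64.6987%


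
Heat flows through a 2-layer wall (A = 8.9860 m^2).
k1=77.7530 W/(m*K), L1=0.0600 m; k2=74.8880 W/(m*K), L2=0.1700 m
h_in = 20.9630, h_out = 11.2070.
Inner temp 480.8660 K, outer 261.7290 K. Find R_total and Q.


R_conv_in = 1/(20.9630*8.9860) = 0.0053
R_1 = 0.0600/(77.7530*8.9860) = 8.5875e-05
R_2 = 0.1700/(74.8880*8.9860) = 0.0003
R_conv_out = 1/(11.2070*8.9860) = 0.0099
R_total = 0.0156 K/W
Q = 219.1370 / 0.0156 = 14067.9999 W

R_total = 0.0156 K/W, Q = 14067.9999 W


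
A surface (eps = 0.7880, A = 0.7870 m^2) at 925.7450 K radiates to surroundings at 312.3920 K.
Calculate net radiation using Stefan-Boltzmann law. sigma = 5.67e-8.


T^4 = 7.3446e+11
Tsurr^4 = 9.5236e+09
Q = 0.7880 * 5.67e-8 * 0.7870 * 7.2493e+11 = 25490.6701 W

25490.6701 W


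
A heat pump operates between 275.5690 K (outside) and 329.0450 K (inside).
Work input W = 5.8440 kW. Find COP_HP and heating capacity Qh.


COP = 329.0450 / 53.4760 = 6.1531
Qh = 6.1531 * 5.8440 = 35.9589 kW

COP = 6.1531, Qh = 35.9589 kW


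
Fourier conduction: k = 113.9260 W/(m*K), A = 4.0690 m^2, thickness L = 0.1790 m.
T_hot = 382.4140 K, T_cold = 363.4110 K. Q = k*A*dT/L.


dT = 19.0030 K
Q = 113.9260 * 4.0690 * 19.0030 / 0.1790 = 49212.9815 W

49212.9815 W


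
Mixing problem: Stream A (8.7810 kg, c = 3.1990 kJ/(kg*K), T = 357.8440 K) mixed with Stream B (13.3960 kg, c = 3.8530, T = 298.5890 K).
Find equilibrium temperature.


num = 25463.5958
den = 79.7052
Tf = 319.4722 K

319.4722 K


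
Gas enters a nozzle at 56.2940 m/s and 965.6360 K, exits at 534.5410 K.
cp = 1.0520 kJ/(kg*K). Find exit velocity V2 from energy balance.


dT = 431.0950 K
2*cp*1000*dT = 907023.8800
V1^2 = 3169.0144
V2 = sqrt(910192.8944) = 954.0403 m/s

954.0403 m/s


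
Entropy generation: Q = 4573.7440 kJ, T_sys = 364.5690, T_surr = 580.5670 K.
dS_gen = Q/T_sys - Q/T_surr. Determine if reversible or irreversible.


dS_sys = 4573.7440/364.5690 = 12.5456 kJ/K
dS_surr = -4573.7440/580.5670 = -7.8781 kJ/K
dS_gen = 12.5456 - 7.8781 = 4.6676 kJ/K (irreversible)

dS_gen = 4.6676 kJ/K, irreversible


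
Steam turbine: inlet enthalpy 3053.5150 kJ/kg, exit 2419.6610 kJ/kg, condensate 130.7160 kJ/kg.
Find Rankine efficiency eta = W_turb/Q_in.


W = 633.8540 kJ/kg
Q_in = 2922.7990 kJ/kg
eta = 0.2169 = 21.6865%

eta = 21.6865%


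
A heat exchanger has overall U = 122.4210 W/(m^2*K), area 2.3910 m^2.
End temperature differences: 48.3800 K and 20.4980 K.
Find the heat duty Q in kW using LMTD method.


LMTD = 32.4678 K
Q = 122.4210 * 2.3910 * 32.4678 = 9503.5973 W = 9.5036 kW

9.5036 kW


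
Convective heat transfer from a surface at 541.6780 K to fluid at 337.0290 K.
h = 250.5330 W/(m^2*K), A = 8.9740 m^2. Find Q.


dT = 204.6490 K
Q = 250.5330 * 8.9740 * 204.6490 = 460108.8967 W

460108.8967 W


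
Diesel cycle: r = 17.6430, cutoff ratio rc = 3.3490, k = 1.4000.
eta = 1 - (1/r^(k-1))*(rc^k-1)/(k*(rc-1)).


r^(k-1) = 3.1523
rc^k = 5.4310
eta = 0.5726 = 57.2572%

57.2572%


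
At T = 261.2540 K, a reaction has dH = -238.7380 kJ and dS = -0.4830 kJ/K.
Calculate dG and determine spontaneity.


T*dS = 261.2540 * -0.4830 = -126.1857 kJ
dG = -238.7380 + 126.1857 = -112.5523 kJ (spontaneous)

dG = -112.5523 kJ, spontaneous


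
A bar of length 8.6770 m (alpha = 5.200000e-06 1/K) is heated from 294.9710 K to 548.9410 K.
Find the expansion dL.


dT = 253.9700 K
dL = 5.200000e-06 * 8.6770 * 253.9700 = 0.011459 m
L_final = 8.688459 m

dL = 0.011459 m


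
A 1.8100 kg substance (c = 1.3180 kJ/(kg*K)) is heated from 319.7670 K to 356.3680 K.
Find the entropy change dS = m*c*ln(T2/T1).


T2/T1 = 1.1145
ln(T2/T1) = 0.1084
dS = 1.8100 * 1.3180 * 0.1084 = 0.2585 kJ/K

0.2585 kJ/K


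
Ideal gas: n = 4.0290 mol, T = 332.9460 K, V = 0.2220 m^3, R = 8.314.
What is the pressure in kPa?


P = nRT/V = 4.0290 * 8.314 * 332.9460 / 0.2220
= 11152.7275 / 0.2220 = 50237.5111 Pa = 50.2375 kPa

50.2375 kPa


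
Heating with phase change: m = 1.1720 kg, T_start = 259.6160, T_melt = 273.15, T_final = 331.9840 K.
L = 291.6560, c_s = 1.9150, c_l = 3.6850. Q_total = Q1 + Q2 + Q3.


Q1 (sensible, solid) = 1.1720 * 1.9150 * 13.5340 = 30.3754 kJ
Q2 (latent) = 1.1720 * 291.6560 = 341.8208 kJ
Q3 (sensible, liquid) = 1.1720 * 3.6850 * 58.8340 = 254.0935 kJ
Q_total = 626.2897 kJ

626.2897 kJ


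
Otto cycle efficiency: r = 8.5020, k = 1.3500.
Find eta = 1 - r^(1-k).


r^(k-1) = 2.1151
eta = 1 - 1/2.1151 = 0.5272 = 52.7211%

52.7211%


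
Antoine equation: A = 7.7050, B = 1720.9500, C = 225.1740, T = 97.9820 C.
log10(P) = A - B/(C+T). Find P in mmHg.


C+T = 323.1560
B/(C+T) = 5.3254
log10(P) = 7.7050 - 5.3254 = 2.3796
P = 10^2.3796 = 239.6368 mmHg

239.6368 mmHg


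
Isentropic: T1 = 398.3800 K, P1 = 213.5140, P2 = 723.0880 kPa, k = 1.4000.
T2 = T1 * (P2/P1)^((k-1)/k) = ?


(k-1)/k = 0.2857
(P2/P1)^exp = 1.4170
T2 = 398.3800 * 1.4170 = 564.4934 K

564.4934 K


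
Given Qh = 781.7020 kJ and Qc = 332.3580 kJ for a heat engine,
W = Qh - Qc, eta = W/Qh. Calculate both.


W = 781.7020 - 332.3580 = 449.3440 kJ
eta = 449.3440 / 781.7020 = 0.5748 = 57.4828%

W = 449.3440 kJ, eta = 57.4828%


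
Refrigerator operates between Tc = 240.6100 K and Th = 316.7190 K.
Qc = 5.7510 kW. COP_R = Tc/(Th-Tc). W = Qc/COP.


COP = 240.6100 / 76.1090 = 3.1614
W = 5.7510 / 3.1614 = 1.8191 kW

COP = 3.1614, W = 1.8191 kW


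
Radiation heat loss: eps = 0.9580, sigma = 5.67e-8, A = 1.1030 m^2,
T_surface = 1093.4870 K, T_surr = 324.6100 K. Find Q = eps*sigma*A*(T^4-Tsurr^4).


T^4 = 1.4297e+12
Tsurr^4 = 1.1103e+10
Q = 0.9580 * 5.67e-8 * 1.1030 * 1.4186e+12 = 84994.8703 W

84994.8703 W


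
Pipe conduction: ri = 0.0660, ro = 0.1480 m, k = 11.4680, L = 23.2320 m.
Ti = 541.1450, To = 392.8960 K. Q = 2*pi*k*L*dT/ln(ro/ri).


dT = 148.2490 K
ln(ro/ri) = 0.8076
Q = 2*pi*11.4680*23.2320*148.2490 / 0.8076 = 307306.9995 W

307306.9995 W


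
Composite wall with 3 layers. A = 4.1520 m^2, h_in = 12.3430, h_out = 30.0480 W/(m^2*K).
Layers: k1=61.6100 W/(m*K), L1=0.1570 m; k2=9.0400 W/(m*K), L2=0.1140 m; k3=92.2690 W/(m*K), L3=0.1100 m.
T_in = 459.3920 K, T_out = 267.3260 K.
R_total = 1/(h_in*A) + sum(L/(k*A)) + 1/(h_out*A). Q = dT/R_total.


R_conv_in = 1/(12.3430*4.1520) = 0.0195
R_1 = 0.1570/(61.6100*4.1520) = 0.0006
R_2 = 0.1140/(9.0400*4.1520) = 0.0030
R_3 = 0.1100/(92.2690*4.1520) = 0.0003
R_conv_out = 1/(30.0480*4.1520) = 0.0080
R_total = 0.0315 K/W
Q = 192.0660 / 0.0315 = 6103.8326 W

R_total = 0.0315 K/W, Q = 6103.8326 W


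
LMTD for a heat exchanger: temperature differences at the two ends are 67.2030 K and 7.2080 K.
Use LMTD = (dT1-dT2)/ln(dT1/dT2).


dT1/dT2 = 9.3234
ln(dT1/dT2) = 2.2325
LMTD = 59.9950 / 2.2325 = 26.8731 K

26.8731 K


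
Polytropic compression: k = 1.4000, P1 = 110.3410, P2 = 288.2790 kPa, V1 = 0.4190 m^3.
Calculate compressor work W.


(k-1)/k = 0.2857
(P2/P1)^exp = 1.3157
W = 3.5000 * 110.3410 * 0.4190 * (1.3157 - 1) = 51.0888 kJ

51.0888 kJ


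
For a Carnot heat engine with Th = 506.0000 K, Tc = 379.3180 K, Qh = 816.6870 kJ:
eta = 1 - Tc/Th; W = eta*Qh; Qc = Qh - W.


eta = 1 - 379.3180/506.0000 = 0.2504
W = 0.2504 * 816.6870 = 204.4655 kJ
Qc = 816.6870 - 204.4655 = 612.2215 kJ

eta = 25.0360%, W = 204.4655 kJ, Qc = 612.2215 kJ


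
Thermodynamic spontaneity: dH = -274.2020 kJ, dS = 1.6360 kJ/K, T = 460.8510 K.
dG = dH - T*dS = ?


T*dS = 460.8510 * 1.6360 = 753.9522 kJ
dG = -274.2020 - 753.9522 = -1028.1542 kJ (spontaneous)

dG = -1028.1542 kJ, spontaneous


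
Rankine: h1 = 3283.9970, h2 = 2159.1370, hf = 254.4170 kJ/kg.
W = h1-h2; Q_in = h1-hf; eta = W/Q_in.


W = 1124.8600 kJ/kg
Q_in = 3029.5800 kJ/kg
eta = 0.3713 = 37.1292%

eta = 37.1292%


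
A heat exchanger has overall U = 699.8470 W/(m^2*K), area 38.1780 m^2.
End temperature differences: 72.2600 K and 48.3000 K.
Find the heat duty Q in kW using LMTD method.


LMTD = 59.4778 K
Q = 699.8470 * 38.1780 * 59.4778 = 1589173.8330 W = 1589.1738 kW

1589.1738 kW


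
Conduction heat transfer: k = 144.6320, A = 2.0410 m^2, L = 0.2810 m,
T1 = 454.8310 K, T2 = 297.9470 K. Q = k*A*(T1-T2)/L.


dT = 156.8840 K
Q = 144.6320 * 2.0410 * 156.8840 / 0.2810 = 164808.5469 W

164808.5469 W


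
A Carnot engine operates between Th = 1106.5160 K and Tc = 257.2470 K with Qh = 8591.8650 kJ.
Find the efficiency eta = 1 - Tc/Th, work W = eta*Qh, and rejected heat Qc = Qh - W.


eta = 1 - 257.2470/1106.5160 = 0.7675
W = 0.7675 * 8591.8650 = 6594.3959 kJ
Qc = 8591.8650 - 6594.3959 = 1997.4691 kJ

eta = 76.7516%, W = 6594.3959 kJ, Qc = 1997.4691 kJ


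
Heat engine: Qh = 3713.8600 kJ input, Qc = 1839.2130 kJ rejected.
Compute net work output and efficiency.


W = 3713.8600 - 1839.2130 = 1874.6470 kJ
eta = 1874.6470 / 3713.8600 = 0.5048 = 50.4771%

W = 1874.6470 kJ, eta = 50.4771%


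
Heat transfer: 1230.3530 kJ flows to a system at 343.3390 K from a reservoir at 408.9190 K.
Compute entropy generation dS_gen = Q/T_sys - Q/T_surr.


dS_sys = 1230.3530/343.3390 = 3.5835 kJ/K
dS_surr = -1230.3530/408.9190 = -3.0088 kJ/K
dS_gen = 3.5835 - 3.0088 = 0.5747 kJ/K (irreversible)

dS_gen = 0.5747 kJ/K, irreversible


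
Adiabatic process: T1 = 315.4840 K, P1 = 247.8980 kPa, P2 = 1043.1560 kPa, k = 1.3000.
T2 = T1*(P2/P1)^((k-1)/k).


(k-1)/k = 0.2308
(P2/P1)^exp = 1.3932
T2 = 315.4840 * 1.3932 = 439.5365 K

439.5365 K


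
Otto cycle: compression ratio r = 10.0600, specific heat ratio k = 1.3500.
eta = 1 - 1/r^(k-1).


r^(k-1) = 2.2434
eta = 1 - 1/2.2434 = 0.5543 = 55.4251%

55.4251%


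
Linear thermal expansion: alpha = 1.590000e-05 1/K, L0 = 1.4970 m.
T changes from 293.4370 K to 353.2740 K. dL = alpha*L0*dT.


dT = 59.8370 K
dL = 1.590000e-05 * 1.4970 * 59.8370 = 0.001424 m
L_final = 1.498424 m

dL = 0.001424 m


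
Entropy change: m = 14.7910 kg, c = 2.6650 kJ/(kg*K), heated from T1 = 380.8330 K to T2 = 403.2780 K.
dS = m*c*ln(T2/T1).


T2/T1 = 1.0589
ln(T2/T1) = 0.0573
dS = 14.7910 * 2.6650 * 0.0573 = 2.2573 kJ/K

2.2573 kJ/K


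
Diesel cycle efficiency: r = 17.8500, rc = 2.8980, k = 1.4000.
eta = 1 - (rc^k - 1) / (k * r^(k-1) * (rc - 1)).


r^(k-1) = 3.1671
rc^k = 4.4355
eta = 0.5918 = 59.1771%

59.1771%


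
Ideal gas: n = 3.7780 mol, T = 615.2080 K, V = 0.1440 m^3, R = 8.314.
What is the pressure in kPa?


P = nRT/V = 3.7780 * 8.314 * 615.2080 / 0.1440
= 19323.8629 / 0.1440 = 134193.4925 Pa = 134.1935 kPa

134.1935 kPa


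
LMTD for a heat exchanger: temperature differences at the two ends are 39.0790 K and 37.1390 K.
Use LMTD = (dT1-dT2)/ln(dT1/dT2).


dT1/dT2 = 1.0522
ln(dT1/dT2) = 0.0509
LMTD = 1.9400 / 0.0509 = 38.1008 K

38.1008 K


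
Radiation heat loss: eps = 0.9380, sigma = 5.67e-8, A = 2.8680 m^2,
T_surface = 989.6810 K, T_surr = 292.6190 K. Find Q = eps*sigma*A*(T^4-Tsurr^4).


T^4 = 9.5936e+11
Tsurr^4 = 7.3318e+09
Q = 0.9380 * 5.67e-8 * 2.8680 * 9.5203e+11 = 145215.9030 W

145215.9030 W


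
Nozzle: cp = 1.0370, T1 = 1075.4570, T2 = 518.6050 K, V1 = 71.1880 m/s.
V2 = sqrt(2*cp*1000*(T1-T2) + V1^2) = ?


dT = 556.8520 K
2*cp*1000*dT = 1154911.0480
V1^2 = 5067.7313
V2 = sqrt(1159978.7793) = 1077.0231 m/s

1077.0231 m/s


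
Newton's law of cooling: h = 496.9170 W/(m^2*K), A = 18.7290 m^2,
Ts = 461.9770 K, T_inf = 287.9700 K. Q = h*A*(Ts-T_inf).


dT = 174.0070 K
Q = 496.9170 * 18.7290 * 174.0070 = 1619441.1251 W

1619441.1251 W


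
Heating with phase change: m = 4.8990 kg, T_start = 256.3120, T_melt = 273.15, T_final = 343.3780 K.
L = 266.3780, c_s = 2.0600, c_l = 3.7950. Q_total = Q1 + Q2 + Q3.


Q1 (sensible, solid) = 4.8990 * 2.0600 * 16.8380 = 169.9281 kJ
Q2 (latent) = 4.8990 * 266.3780 = 1304.9858 kJ
Q3 (sensible, liquid) = 4.8990 * 3.7950 * 70.2280 = 1305.6583 kJ
Q_total = 2780.5722 kJ

2780.5722 kJ


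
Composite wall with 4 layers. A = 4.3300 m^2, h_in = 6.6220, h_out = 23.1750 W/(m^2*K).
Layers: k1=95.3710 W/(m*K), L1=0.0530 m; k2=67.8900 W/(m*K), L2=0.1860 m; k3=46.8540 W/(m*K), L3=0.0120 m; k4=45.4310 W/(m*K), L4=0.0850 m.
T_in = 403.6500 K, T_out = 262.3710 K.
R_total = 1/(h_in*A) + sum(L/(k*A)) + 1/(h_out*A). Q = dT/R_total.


R_conv_in = 1/(6.6220*4.3300) = 0.0349
R_1 = 0.0530/(95.3710*4.3300) = 0.0001
R_2 = 0.1860/(67.8900*4.3300) = 0.0006
R_3 = 0.0120/(46.8540*4.3300) = 5.9149e-05
R_4 = 0.0850/(45.4310*4.3300) = 0.0004
R_conv_out = 1/(23.1750*4.3300) = 0.0100
R_total = 0.0461 K/W
Q = 141.2790 / 0.0461 = 3065.0617 W

R_total = 0.0461 K/W, Q = 3065.0617 W


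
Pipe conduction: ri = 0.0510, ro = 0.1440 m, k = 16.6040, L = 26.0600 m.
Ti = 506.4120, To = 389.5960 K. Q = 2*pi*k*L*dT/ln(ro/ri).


dT = 116.8160 K
ln(ro/ri) = 1.0380
Q = 2*pi*16.6040*26.0600*116.8160 / 1.0380 = 305968.7993 W

305968.7993 W
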